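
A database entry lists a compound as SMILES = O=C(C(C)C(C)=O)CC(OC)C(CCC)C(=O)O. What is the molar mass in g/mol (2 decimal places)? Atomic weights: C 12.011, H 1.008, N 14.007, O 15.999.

258.31 g/mol

First, the molecular formula is C13H22O5 (counting implicit H from valence).
  C: 13 × 12.011 = 156.143
  H: 22 × 1.008 = 22.176
  O: 5 × 15.999 = 79.995
Sum: 13×12.011 + 22×1.008 + 5×15.999 = 258.314 → 258.31 g/mol.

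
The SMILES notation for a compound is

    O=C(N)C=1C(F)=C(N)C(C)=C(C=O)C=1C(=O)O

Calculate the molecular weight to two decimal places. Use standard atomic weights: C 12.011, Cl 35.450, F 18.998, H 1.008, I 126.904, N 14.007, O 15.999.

First, the molecular formula is C10H9FN2O4 (counting implicit H from valence).
  C: 10 × 12.011 = 120.110
  F: 1 × 18.998 = 18.998
  H: 9 × 1.008 = 9.072
  N: 2 × 14.007 = 28.014
  O: 4 × 15.999 = 63.996
Sum: 10×12.011 + 1×18.998 + 9×1.008 + 2×14.007 + 4×15.999 = 240.190 → 240.19 g/mol.

240.19 g/mol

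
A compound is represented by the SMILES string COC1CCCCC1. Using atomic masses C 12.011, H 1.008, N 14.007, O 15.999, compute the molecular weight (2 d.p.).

First, the molecular formula is C7H14O (counting implicit H from valence).
  C: 7 × 12.011 = 84.077
  H: 14 × 1.008 = 14.112
  O: 1 × 15.999 = 15.999
Sum: 7×12.011 + 14×1.008 + 1×15.999 = 114.188 → 114.19 g/mol.

114.19 g/mol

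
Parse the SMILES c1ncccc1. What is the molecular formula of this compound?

Walk through each heavy atom and fill implicit hydrogens from standard valence (C 4, N 3, O 2, S 2, halogen 1); for lowercase aromatic atoms, an aromatic c carries 1 H when it has two neighbours and 0 H with three, and aromatic n carries 0 H:
  atom 1: aromatic c, 2 neighbours → 1 H
  atom 2: aromatic n, 2 neighbours → 0 H
  atom 3: aromatic c, 2 neighbours → 1 H
  atom 4: aromatic c, 2 neighbours → 1 H
  atom 5: aromatic c, 2 neighbours → 1 H
  atom 6: aromatic c, 2 neighbours → 1 H
Totals → C:5, H:5, N:1.

C5H5N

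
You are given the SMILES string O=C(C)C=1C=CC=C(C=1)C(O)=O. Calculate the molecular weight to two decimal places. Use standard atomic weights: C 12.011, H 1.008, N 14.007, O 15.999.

First, the molecular formula is C9H8O3 (counting implicit H from valence).
  C: 9 × 12.011 = 108.099
  H: 8 × 1.008 = 8.064
  O: 3 × 15.999 = 47.997
Sum: 9×12.011 + 8×1.008 + 3×15.999 = 164.160 → 164.16 g/mol.

164.16 g/mol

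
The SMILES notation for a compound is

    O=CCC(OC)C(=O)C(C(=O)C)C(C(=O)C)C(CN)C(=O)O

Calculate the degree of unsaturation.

Degree of unsaturation = (number of rings) + (number of π bonds).
Ring closures in the SMILES: 0.
π bonds: 5 double bonds (each 1 DoU) → 5 DoU from unsaturation.
Total DoU = 0 + 5 = 5.

5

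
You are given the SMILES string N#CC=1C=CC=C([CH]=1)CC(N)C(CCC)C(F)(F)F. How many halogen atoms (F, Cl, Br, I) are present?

3

Halogen atoms appear at heavy-atom positions 17, 18, 19 (3×F).
Other groups present: 1 nitrile, 1 primary amine.
Halogen count: 3.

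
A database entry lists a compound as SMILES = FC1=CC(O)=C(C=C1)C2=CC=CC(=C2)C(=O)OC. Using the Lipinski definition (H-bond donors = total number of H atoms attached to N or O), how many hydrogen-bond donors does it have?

Donors: find every N or O and count the H atoms it carries.
  atom 5 (O): bond orders sum to 1 → 1 H
  atom 16 (O): bond orders sum to 2 → 0 H
  atom 17 (O): bond orders sum to 2 → 0 H
Lipinski HBD = 1.

1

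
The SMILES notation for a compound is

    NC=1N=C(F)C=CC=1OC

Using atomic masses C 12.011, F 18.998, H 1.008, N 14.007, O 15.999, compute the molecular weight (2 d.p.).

142.13 g/mol

First, the molecular formula is C6H7FN2O (counting implicit H from valence).
  C: 6 × 12.011 = 72.066
  F: 1 × 18.998 = 18.998
  H: 7 × 1.008 = 7.056
  N: 2 × 14.007 = 28.014
  O: 1 × 15.999 = 15.999
Sum: 6×12.011 + 1×18.998 + 7×1.008 + 2×14.007 + 1×15.999 = 142.133 → 142.13 g/mol.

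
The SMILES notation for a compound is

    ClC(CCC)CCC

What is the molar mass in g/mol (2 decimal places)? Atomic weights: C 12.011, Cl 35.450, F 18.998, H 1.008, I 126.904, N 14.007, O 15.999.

134.65 g/mol

First, the molecular formula is C7H15Cl (counting implicit H from valence).
  C: 7 × 12.011 = 84.077
  Cl: 1 × 35.450 = 35.450
  H: 15 × 1.008 = 15.120
Sum: 7×12.011 + 1×35.450 + 15×1.008 = 134.647 → 134.65 g/mol.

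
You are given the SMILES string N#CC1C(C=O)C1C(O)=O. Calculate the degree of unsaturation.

Degree of unsaturation = (number of rings) + (number of π bonds).
Ring closures in the SMILES: 1.
π bonds: 2 double bonds (each 1 DoU), 1 triple bond (each 2 DoU) → 4 DoU from unsaturation.
Total DoU = 1 + 4 = 5.

5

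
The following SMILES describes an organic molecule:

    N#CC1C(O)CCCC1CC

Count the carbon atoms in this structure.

9

Count every carbon token in the SMILES (each C, including those in ring-closure positions and inside branches).
Carbon count: 9.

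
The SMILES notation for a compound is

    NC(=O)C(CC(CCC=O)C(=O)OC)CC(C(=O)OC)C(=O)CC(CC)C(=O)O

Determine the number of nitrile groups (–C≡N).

0

Scan the SMILES for the nitrile motif — none present.
Groups that are present: 1 aldehyde, 1 amide, 1 carboxylic acid, 2 ester, 1 ketone.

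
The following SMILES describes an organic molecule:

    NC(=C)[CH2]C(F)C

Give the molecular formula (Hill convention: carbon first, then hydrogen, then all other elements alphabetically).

C5H10FN

Walk through each heavy atom and fill implicit hydrogens from standard valence (C 4, N 3, O 2, S 2, halogen 1):
  atom 1: N, bond orders sum to 1 (valence 3) → 2 H
  atom 2: C, bond orders sum to 4 (valence 4) → 0 H
  atom 3: C, bond orders sum to 2 (valence 4) → 2 H
  atom 4: C with explicit H count 2
  atom 5: C, bond orders sum to 3 (valence 4) → 1 H
  atom 6: F (halogen, monovalent) → 0 H
  atom 7: C, bond orders sum to 1 (valence 4) → 3 H
Totals → C:5, H:10, F:1, N:1.
In Hill order: C5H10FN.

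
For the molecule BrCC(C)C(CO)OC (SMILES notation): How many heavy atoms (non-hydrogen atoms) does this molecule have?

Every atom symbol written in the SMILES (organic subset) is one heavy atom; implicit H are not written.
Heavy atoms by element → Br:1, C:6, O:2.
Total: 9.

9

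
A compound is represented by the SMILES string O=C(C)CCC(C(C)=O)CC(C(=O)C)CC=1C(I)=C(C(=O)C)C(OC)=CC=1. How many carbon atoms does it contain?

21

Count every carbon token in the SMILES (each C, including those in ring-closure positions and inside branches).
Carbon count: 21.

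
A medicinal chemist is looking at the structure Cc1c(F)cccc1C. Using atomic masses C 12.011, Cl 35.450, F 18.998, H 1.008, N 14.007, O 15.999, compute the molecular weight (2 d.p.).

124.16 g/mol

First, the molecular formula is C8H9F (counting implicit H from valence).
  C: 8 × 12.011 = 96.088
  F: 1 × 18.998 = 18.998
  H: 9 × 1.008 = 9.072
Sum: 8×12.011 + 1×18.998 + 9×1.008 = 124.158 → 124.16 g/mol.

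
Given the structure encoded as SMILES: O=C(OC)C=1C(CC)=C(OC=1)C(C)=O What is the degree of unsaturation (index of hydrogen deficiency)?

5

Degree of unsaturation = (number of rings) + (number of π bonds).
Ring closures in the SMILES: 1.
π bonds: 4 double bonds (each 1 DoU) → 4 DoU from unsaturation.
Total DoU = 1 + 4 = 5.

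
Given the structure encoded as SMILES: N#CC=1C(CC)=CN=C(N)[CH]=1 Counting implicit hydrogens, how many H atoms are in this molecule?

Walk through each heavy atom and fill implicit hydrogens from standard valence (C 4, N 3, O 2, S 2, halogen 1):
  atom 1: N, bond orders sum to 3 (valence 3) → 0 H
  atom 2: C, bond orders sum to 4 (valence 4) → 0 H
  atom 3: C, bond orders sum to 4 (valence 4) → 0 H
  atom 4: C, bond orders sum to 4 (valence 4) → 0 H
  atom 5: C, bond orders sum to 2 (valence 4) → 2 H
  atom 6: C, bond orders sum to 1 (valence 4) → 3 H
  atom 7: C, bond orders sum to 3 (valence 4) → 1 H
  atom 8: N, bond orders sum to 3 (valence 3) → 0 H
  atom 9: C, bond orders sum to 4 (valence 4) → 0 H
  atom 10: N, bond orders sum to 1 (valence 3) → 2 H
  atom 11: C with explicit H count 1
Total hydrogens: 9.

9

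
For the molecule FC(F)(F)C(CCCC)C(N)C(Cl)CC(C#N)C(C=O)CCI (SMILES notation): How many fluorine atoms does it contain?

3

Scan the SMILES for F atoms (remember two-letter symbols like Cl and Br are single atoms).
Fluorine count: 3.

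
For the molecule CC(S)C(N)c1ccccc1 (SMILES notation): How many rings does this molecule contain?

1

In SMILES, each pair of matching ring-closure digits denotes one ring-closing bond; the number of such bonds equals the number of independent rings.
Ring-closure bonds here: 1.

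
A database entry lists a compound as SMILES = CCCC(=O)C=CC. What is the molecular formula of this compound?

Walk through each heavy atom and fill implicit hydrogens from standard valence (C 4, N 3, O 2, S 2, halogen 1):
  atom 1: C, bond orders sum to 1 (valence 4) → 3 H
  atom 2: C, bond orders sum to 2 (valence 4) → 2 H
  atom 3: C, bond orders sum to 2 (valence 4) → 2 H
  atom 4: C, bond orders sum to 4 (valence 4) → 0 H
  atom 5: O, bond orders sum to 2 (valence 2) → 0 H
  atom 6: C, bond orders sum to 3 (valence 4) → 1 H
  atom 7: C, bond orders sum to 3 (valence 4) → 1 H
  atom 8: C, bond orders sum to 1 (valence 4) → 3 H
Totals → C:7, H:12, O:1.
In Hill order: C7H12O.

C7H12O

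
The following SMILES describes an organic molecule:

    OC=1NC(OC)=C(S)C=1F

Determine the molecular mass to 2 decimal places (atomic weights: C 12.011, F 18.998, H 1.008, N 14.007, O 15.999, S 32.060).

163.17 g/mol

First, the molecular formula is C5H6FNO2S (counting implicit H from valence).
  C: 5 × 12.011 = 60.055
  F: 1 × 18.998 = 18.998
  H: 6 × 1.008 = 6.048
  N: 1 × 14.007 = 14.007
  O: 2 × 15.999 = 31.998
  S: 1 × 32.060 = 32.060
Sum: 5×12.011 + 1×18.998 + 6×1.008 + 1×14.007 + 2×15.999 + 1×32.060 = 163.166 → 163.17 g/mol.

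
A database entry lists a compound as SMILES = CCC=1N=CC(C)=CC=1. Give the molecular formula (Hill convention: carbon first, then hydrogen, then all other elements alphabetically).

C8H11N

Walk through each heavy atom and fill implicit hydrogens from standard valence (C 4, N 3, O 2, S 2, halogen 1):
  atom 1: C, bond orders sum to 1 (valence 4) → 3 H
  atom 2: C, bond orders sum to 2 (valence 4) → 2 H
  atom 3: C, bond orders sum to 4 (valence 4) → 0 H
  atom 4: N, bond orders sum to 3 (valence 3) → 0 H
  atom 5: C, bond orders sum to 3 (valence 4) → 1 H
  atom 6: C, bond orders sum to 4 (valence 4) → 0 H
  atom 7: C, bond orders sum to 1 (valence 4) → 3 H
  atom 8: C, bond orders sum to 3 (valence 4) → 1 H
  atom 9: C, bond orders sum to 3 (valence 4) → 1 H
Totals → C:8, H:11, N:1.
In Hill order: C8H11N.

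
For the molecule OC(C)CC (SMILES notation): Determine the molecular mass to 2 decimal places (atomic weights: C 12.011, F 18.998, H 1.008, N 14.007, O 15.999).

74.12 g/mol

First, the molecular formula is C4H10O (counting implicit H from valence).
  C: 4 × 12.011 = 48.044
  H: 10 × 1.008 = 10.080
  O: 1 × 15.999 = 15.999
Sum: 4×12.011 + 10×1.008 + 1×15.999 = 74.123 → 74.12 g/mol.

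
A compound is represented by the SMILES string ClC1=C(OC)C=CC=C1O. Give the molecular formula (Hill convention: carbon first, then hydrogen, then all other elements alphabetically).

C7H7ClO2

Walk through each heavy atom and fill implicit hydrogens from standard valence (C 4, N 3, O 2, S 2, halogen 1):
  atom 1: Cl (halogen, monovalent) → 0 H
  atom 2: C, bond orders sum to 4 (valence 4) → 0 H
  atom 3: C, bond orders sum to 4 (valence 4) → 0 H
  atom 4: O, bond orders sum to 2 (valence 2) → 0 H
  atom 5: C, bond orders sum to 1 (valence 4) → 3 H
  atom 6: C, bond orders sum to 3 (valence 4) → 1 H
  atom 7: C, bond orders sum to 3 (valence 4) → 1 H
  atom 8: C, bond orders sum to 3 (valence 4) → 1 H
  atom 9: C, bond orders sum to 4 (valence 4) → 0 H
  atom 10: O, bond orders sum to 1 (valence 2) → 1 H
Totals → C:7, H:7, Cl:1, O:2.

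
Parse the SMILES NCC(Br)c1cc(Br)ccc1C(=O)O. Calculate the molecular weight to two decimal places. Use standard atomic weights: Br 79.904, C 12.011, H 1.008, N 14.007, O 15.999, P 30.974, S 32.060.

First, the molecular formula is C9H9Br2NO2 (counting implicit H from valence).
  Br: 2 × 79.904 = 159.808
  C: 9 × 12.011 = 108.099
  H: 9 × 1.008 = 9.072
  N: 1 × 14.007 = 14.007
  O: 2 × 15.999 = 31.998
Sum: 2×79.904 + 9×12.011 + 9×1.008 + 1×14.007 + 2×15.999 = 322.984 → 322.98 g/mol.

322.98 g/mol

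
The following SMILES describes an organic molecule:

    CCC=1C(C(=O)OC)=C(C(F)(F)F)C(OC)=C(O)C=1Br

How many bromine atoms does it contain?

1

Scan the SMILES for Br atoms (remember two-letter symbols like Cl and Br are single atoms).
Bromine count: 1.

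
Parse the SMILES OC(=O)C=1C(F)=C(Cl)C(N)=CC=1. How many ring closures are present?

In SMILES, each pair of matching ring-closure digits denotes one ring-closing bond; the number of such bonds equals the number of independent rings.
Ring-closure bonds here: 1.

1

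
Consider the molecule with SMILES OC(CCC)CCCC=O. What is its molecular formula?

Walk through each heavy atom and fill implicit hydrogens from standard valence (C 4, N 3, O 2, S 2, halogen 1):
  atom 1: O, bond orders sum to 1 (valence 2) → 1 H
  atom 2: C, bond orders sum to 3 (valence 4) → 1 H
  atom 3: C, bond orders sum to 2 (valence 4) → 2 H
  atom 4: C, bond orders sum to 2 (valence 4) → 2 H
  atom 5: C, bond orders sum to 1 (valence 4) → 3 H
  atom 6: C, bond orders sum to 2 (valence 4) → 2 H
  atom 7: C, bond orders sum to 2 (valence 4) → 2 H
  atom 8: C, bond orders sum to 2 (valence 4) → 2 H
  atom 9: C, bond orders sum to 3 (valence 4) → 1 H
  atom 10: O, bond orders sum to 2 (valence 2) → 0 H
Totals → C:8, H:16, O:2.

C8H16O2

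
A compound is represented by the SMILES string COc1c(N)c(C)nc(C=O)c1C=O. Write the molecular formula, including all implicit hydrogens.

Walk through each heavy atom and fill implicit hydrogens from standard valence (C 4, N 3, O 2, S 2, halogen 1); for lowercase aromatic atoms, an aromatic c carries 1 H when it has two neighbours and 0 H with three, and aromatic n carries 0 H:
  atom 1: C, bond orders sum to 1 (valence 4) → 3 H
  atom 2: O, bond orders sum to 2 (valence 2) → 0 H
  atom 3: aromatic c, 3 neighbours → 0 H
  atom 4: aromatic c, 3 neighbours → 0 H
  atom 5: N, bond orders sum to 1 (valence 3) → 2 H
  atom 6: aromatic c, 3 neighbours → 0 H
  atom 7: C, bond orders sum to 1 (valence 4) → 3 H
  atom 8: aromatic n, 2 neighbours → 0 H
  atom 9: aromatic c, 3 neighbours → 0 H
  atom 10: C, bond orders sum to 3 (valence 4) → 1 H
  atom 11: O, bond orders sum to 2 (valence 2) → 0 H
  atom 12: aromatic c, 3 neighbours → 0 H
  atom 13: C, bond orders sum to 3 (valence 4) → 1 H
  atom 14: O, bond orders sum to 2 (valence 2) → 0 H
Totals → C:9, H:10, N:2, O:3.
In Hill order: C9H10N2O3.

C9H10N2O3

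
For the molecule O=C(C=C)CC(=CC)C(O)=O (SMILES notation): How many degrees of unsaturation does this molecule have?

4

Degree of unsaturation = (number of rings) + (number of π bonds).
Ring closures in the SMILES: 0.
π bonds: 4 double bonds (each 1 DoU) → 4 DoU from unsaturation.
Total DoU = 0 + 4 = 4.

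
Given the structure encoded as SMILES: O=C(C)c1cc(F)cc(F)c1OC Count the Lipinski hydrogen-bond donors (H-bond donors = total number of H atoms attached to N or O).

0

Donors: find every N or O and count the H atoms it carries.
  atom 1 (O): bond orders sum to 2 → 0 H
  atom 12 (O): bond orders sum to 2 → 0 H
Lipinski HBD = 0.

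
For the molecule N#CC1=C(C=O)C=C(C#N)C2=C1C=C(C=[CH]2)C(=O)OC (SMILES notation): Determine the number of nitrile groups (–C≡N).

2

The nitrile motif appears at heavy-atom positions 2, 9 in the SMILES.
Other groups present: 1 aldehyde, 1 ester.
Nitrile count: 2.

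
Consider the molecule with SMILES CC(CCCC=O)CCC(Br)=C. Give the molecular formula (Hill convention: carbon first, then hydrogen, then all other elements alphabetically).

C10H17BrO

Walk through each heavy atom and fill implicit hydrogens from standard valence (C 4, N 3, O 2, S 2, halogen 1):
  atom 1: C, bond orders sum to 1 (valence 4) → 3 H
  atom 2: C, bond orders sum to 3 (valence 4) → 1 H
  atom 3: C, bond orders sum to 2 (valence 4) → 2 H
  atom 4: C, bond orders sum to 2 (valence 4) → 2 H
  atom 5: C, bond orders sum to 2 (valence 4) → 2 H
  atom 6: C, bond orders sum to 3 (valence 4) → 1 H
  atom 7: O, bond orders sum to 2 (valence 2) → 0 H
  atom 8: C, bond orders sum to 2 (valence 4) → 2 H
  atom 9: C, bond orders sum to 2 (valence 4) → 2 H
  atom 10: C, bond orders sum to 4 (valence 4) → 0 H
  atom 11: Br (halogen, monovalent) → 0 H
  atom 12: C, bond orders sum to 2 (valence 4) → 2 H
Totals → C:10, H:17, Br:1, O:1.
In Hill order: C10H17BrO.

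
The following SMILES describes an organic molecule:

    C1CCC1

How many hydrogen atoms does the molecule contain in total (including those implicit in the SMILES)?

8

Walk through each heavy atom and fill implicit hydrogens from standard valence (C 4, N 3, O 2, S 2, halogen 1):
  atom 1: C, bond orders sum to 2 (valence 4) → 2 H
  atom 2: C, bond orders sum to 2 (valence 4) → 2 H
  atom 3: C, bond orders sum to 2 (valence 4) → 2 H
  atom 4: C, bond orders sum to 2 (valence 4) → 2 H
Total hydrogens: 8.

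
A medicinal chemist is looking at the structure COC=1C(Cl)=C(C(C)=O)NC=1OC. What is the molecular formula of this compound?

C8H10ClNO3

Walk through each heavy atom and fill implicit hydrogens from standard valence (C 4, N 3, O 2, S 2, halogen 1):
  atom 1: C, bond orders sum to 1 (valence 4) → 3 H
  atom 2: O, bond orders sum to 2 (valence 2) → 0 H
  atom 3: C, bond orders sum to 4 (valence 4) → 0 H
  atom 4: C, bond orders sum to 4 (valence 4) → 0 H
  atom 5: Cl (halogen, monovalent) → 0 H
  atom 6: C, bond orders sum to 4 (valence 4) → 0 H
  atom 7: C, bond orders sum to 4 (valence 4) → 0 H
  atom 8: C, bond orders sum to 1 (valence 4) → 3 H
  atom 9: O, bond orders sum to 2 (valence 2) → 0 H
  atom 10: N, bond orders sum to 2 (valence 3) → 1 H
  atom 11: C, bond orders sum to 4 (valence 4) → 0 H
  atom 12: O, bond orders sum to 2 (valence 2) → 0 H
  atom 13: C, bond orders sum to 1 (valence 4) → 3 H
Totals → C:8, H:10, Cl:1, N:1, O:3.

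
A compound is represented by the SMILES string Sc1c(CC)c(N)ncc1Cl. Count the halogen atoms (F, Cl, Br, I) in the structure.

1

Halogen atoms appear at heavy-atom position 11 (1×Cl).
Other groups present: 1 primary amine, 1 thiol.
Halogen count: 1.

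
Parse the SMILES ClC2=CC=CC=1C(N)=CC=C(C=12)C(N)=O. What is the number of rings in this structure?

In SMILES, each pair of matching ring-closure digits denotes one ring-closing bond; the number of such bonds equals the number of independent rings.
Ring-closure bonds here: 2.

2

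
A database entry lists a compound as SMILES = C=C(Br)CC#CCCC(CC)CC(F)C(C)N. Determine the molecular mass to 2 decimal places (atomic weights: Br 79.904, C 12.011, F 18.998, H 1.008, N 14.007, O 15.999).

304.25 g/mol

First, the molecular formula is C14H23BrFN (counting implicit H from valence).
  Br: 1 × 79.904 = 79.904
  C: 14 × 12.011 = 168.154
  F: 1 × 18.998 = 18.998
  H: 23 × 1.008 = 23.184
  N: 1 × 14.007 = 14.007
Sum: 1×79.904 + 14×12.011 + 1×18.998 + 23×1.008 + 1×14.007 = 304.247 → 304.25 g/mol.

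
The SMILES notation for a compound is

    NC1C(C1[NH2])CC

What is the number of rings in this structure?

1

In SMILES, each pair of matching ring-closure digits denotes one ring-closing bond; the number of such bonds equals the number of independent rings.
Ring-closure bonds here: 1.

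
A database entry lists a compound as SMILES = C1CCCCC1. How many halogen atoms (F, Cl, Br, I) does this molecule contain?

0

Scan the SMILES for the halogen motif — none present.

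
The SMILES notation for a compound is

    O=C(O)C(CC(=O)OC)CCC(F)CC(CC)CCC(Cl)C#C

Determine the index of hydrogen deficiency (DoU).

Molecular formula: C17H26ClFO4.
DoU = (2C + 2 + N − H − X) / 2, where X is the halogen count and O/S are ignored.
    = (2·17 + 2 + 0 − 26 − 2) / 2 = 8 / 2 = 4.

4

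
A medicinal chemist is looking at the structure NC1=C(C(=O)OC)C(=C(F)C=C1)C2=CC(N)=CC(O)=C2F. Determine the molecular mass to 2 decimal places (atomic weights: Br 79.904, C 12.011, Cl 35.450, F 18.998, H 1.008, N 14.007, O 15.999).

First, the molecular formula is C14H12F2N2O3 (counting implicit H from valence).
  C: 14 × 12.011 = 168.154
  F: 2 × 18.998 = 37.996
  H: 12 × 1.008 = 12.096
  N: 2 × 14.007 = 28.014
  O: 3 × 15.999 = 47.997
Sum: 14×12.011 + 2×18.998 + 12×1.008 + 2×14.007 + 3×15.999 = 294.257 → 294.26 g/mol.

294.26 g/mol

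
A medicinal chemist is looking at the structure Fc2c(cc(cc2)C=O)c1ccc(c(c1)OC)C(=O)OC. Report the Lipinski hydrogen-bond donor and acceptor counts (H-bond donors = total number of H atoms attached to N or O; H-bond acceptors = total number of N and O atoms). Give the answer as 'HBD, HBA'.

0, 4

Donors: find every N or O and count the H atoms it carries.
  atom 9 (O): bond orders sum to 2 → 0 H
  atom 16 (O): bond orders sum to 2 → 0 H
  atom 19 (O): bond orders sum to 2 → 0 H
  atom 20 (O): bond orders sum to 2 → 0 H
Lipinski HBD = 0.
Acceptors: N atoms = 0, O atoms = 4 → HBA = 4.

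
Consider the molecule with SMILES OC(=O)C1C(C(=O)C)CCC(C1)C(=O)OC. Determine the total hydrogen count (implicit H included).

16

Walk through each heavy atom and fill implicit hydrogens from standard valence (C 4, N 3, O 2, S 2, halogen 1):
  atom 1: O, bond orders sum to 1 (valence 2) → 1 H
  atom 2: C, bond orders sum to 4 (valence 4) → 0 H
  atom 3: O, bond orders sum to 2 (valence 2) → 0 H
  atom 4: C, bond orders sum to 3 (valence 4) → 1 H
  atom 5: C, bond orders sum to 3 (valence 4) → 1 H
  atom 6: C, bond orders sum to 4 (valence 4) → 0 H
  atom 7: O, bond orders sum to 2 (valence 2) → 0 H
  atom 8: C, bond orders sum to 1 (valence 4) → 3 H
  atom 9: C, bond orders sum to 2 (valence 4) → 2 H
  atom 10: C, bond orders sum to 2 (valence 4) → 2 H
  atom 11: C, bond orders sum to 3 (valence 4) → 1 H
  atom 12: C, bond orders sum to 2 (valence 4) → 2 H
  atom 13: C, bond orders sum to 4 (valence 4) → 0 H
  atom 14: O, bond orders sum to 2 (valence 2) → 0 H
  atom 15: O, bond orders sum to 2 (valence 2) → 0 H
  atom 16: C, bond orders sum to 1 (valence 4) → 3 H
Total hydrogens: 16.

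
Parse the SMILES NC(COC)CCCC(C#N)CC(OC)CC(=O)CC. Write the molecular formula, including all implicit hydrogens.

C15H28N2O3

Walk through each heavy atom and fill implicit hydrogens from standard valence (C 4, N 3, O 2, S 2, halogen 1):
  atom 1: N, bond orders sum to 1 (valence 3) → 2 H
  atom 2: C, bond orders sum to 3 (valence 4) → 1 H
  atom 3: C, bond orders sum to 2 (valence 4) → 2 H
  atom 4: O, bond orders sum to 2 (valence 2) → 0 H
  atom 5: C, bond orders sum to 1 (valence 4) → 3 H
  atom 6: C, bond orders sum to 2 (valence 4) → 2 H
  atom 7: C, bond orders sum to 2 (valence 4) → 2 H
  atom 8: C, bond orders sum to 2 (valence 4) → 2 H
  atom 9: C, bond orders sum to 3 (valence 4) → 1 H
  atom 10: C, bond orders sum to 4 (valence 4) → 0 H
  atom 11: N, bond orders sum to 3 (valence 3) → 0 H
  atom 12: C, bond orders sum to 2 (valence 4) → 2 H
  atom 13: C, bond orders sum to 3 (valence 4) → 1 H
  atom 14: O, bond orders sum to 2 (valence 2) → 0 H
  atom 15: C, bond orders sum to 1 (valence 4) → 3 H
  atom 16: C, bond orders sum to 2 (valence 4) → 2 H
  atom 17: C, bond orders sum to 4 (valence 4) → 0 H
  atom 18: O, bond orders sum to 2 (valence 2) → 0 H
  atom 19: C, bond orders sum to 2 (valence 4) → 2 H
  atom 20: C, bond orders sum to 1 (valence 4) → 3 H
Totals → C:15, H:28, N:2, O:3.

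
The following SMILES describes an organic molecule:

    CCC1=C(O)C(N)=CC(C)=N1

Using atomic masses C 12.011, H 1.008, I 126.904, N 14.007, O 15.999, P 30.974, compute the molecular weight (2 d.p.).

152.20 g/mol

First, the molecular formula is C8H12N2O (counting implicit H from valence).
  C: 8 × 12.011 = 96.088
  H: 12 × 1.008 = 12.096
  N: 2 × 14.007 = 28.014
  O: 1 × 15.999 = 15.999
Sum: 8×12.011 + 12×1.008 + 2×14.007 + 1×15.999 = 152.197 → 152.20 g/mol.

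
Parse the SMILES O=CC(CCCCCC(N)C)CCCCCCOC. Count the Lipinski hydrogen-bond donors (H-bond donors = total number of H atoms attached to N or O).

2

Donors: find every N or O and count the H atoms it carries.
  atom 1 (O): bond orders sum to 2 → 0 H
  atom 10 (N): bond orders sum to 1 → 2 H
  atom 18 (O): bond orders sum to 2 → 0 H
Lipinski HBD = 2.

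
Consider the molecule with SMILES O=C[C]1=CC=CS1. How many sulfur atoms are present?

Scan the SMILES for S atoms (remember two-letter symbols like Cl and Br are single atoms).
Sulfur count: 1.

1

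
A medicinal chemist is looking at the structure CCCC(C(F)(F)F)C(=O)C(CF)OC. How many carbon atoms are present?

9

Count every carbon token in the SMILES (each C, including those in ring-closure positions and inside branches).
Carbon count: 9.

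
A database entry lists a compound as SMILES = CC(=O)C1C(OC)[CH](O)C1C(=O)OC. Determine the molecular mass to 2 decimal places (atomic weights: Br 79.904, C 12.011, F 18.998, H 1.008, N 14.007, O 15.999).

First, the molecular formula is C9H14O5 (counting implicit H from valence).
  C: 9 × 12.011 = 108.099
  H: 14 × 1.008 = 14.112
  O: 5 × 15.999 = 79.995
Sum: 9×12.011 + 14×1.008 + 5×15.999 = 202.206 → 202.21 g/mol.

202.21 g/mol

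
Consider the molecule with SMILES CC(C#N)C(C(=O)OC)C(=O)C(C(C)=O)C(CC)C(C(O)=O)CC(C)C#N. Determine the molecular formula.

Walk through each heavy atom and fill implicit hydrogens from standard valence (C 4, N 3, O 2, S 2, halogen 1):
  atom 1: C, bond orders sum to 1 (valence 4) → 3 H
  atom 2: C, bond orders sum to 3 (valence 4) → 1 H
  atom 3: C, bond orders sum to 4 (valence 4) → 0 H
  atom 4: N, bond orders sum to 3 (valence 3) → 0 H
  atom 5: C, bond orders sum to 3 (valence 4) → 1 H
  atom 6: C, bond orders sum to 4 (valence 4) → 0 H
  atom 7: O, bond orders sum to 2 (valence 2) → 0 H
  atom 8: O, bond orders sum to 2 (valence 2) → 0 H
  atom 9: C, bond orders sum to 1 (valence 4) → 3 H
  atom 10: C, bond orders sum to 4 (valence 4) → 0 H
  atom 11: O, bond orders sum to 2 (valence 2) → 0 H
  atom 12: C, bond orders sum to 3 (valence 4) → 1 H
  atom 13: C, bond orders sum to 4 (valence 4) → 0 H
  atom 14: C, bond orders sum to 1 (valence 4) → 3 H
  atom 15: O, bond orders sum to 2 (valence 2) → 0 H
  atom 16: C, bond orders sum to 3 (valence 4) → 1 H
  atom 17: C, bond orders sum to 2 (valence 4) → 2 H
  atom 18: C, bond orders sum to 1 (valence 4) → 3 H
  atom 19: C, bond orders sum to 3 (valence 4) → 1 H
  atom 20: C, bond orders sum to 4 (valence 4) → 0 H
  atom 21: O, bond orders sum to 1 (valence 2) → 1 H
  atom 22: O, bond orders sum to 2 (valence 2) → 0 H
  atom 23: C, bond orders sum to 2 (valence 4) → 2 H
  atom 24: C, bond orders sum to 3 (valence 4) → 1 H
  atom 25: C, bond orders sum to 1 (valence 4) → 3 H
  atom 26: C, bond orders sum to 4 (valence 4) → 0 H
  atom 27: N, bond orders sum to 3 (valence 3) → 0 H
Totals → C:19, H:26, N:2, O:6.
In Hill order: C19H26N2O6.

C19H26N2O6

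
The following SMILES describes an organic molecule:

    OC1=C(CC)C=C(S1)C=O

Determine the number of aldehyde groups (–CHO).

1

The aldehyde motif appears at heavy-atom position 9 in the SMILES.
Other groups present: 1 hydroxyl.
Aldehyde count: 1.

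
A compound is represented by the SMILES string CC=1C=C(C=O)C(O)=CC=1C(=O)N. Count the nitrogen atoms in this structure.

Scan the SMILES for N atoms (remember two-letter symbols like Cl and Br are single atoms).
Nitrogen count: 1.

1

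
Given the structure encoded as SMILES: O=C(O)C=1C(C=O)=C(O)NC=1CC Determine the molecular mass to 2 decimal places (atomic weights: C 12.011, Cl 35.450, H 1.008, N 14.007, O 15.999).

183.16 g/mol

First, the molecular formula is C8H9NO4 (counting implicit H from valence).
  C: 8 × 12.011 = 96.088
  H: 9 × 1.008 = 9.072
  N: 1 × 14.007 = 14.007
  O: 4 × 15.999 = 63.996
Sum: 8×12.011 + 9×1.008 + 1×14.007 + 4×15.999 = 183.163 → 183.16 g/mol.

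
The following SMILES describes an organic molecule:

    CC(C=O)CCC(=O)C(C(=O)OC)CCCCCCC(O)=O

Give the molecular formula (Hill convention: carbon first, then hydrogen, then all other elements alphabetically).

C16H26O6

Walk through each heavy atom and fill implicit hydrogens from standard valence (C 4, N 3, O 2, S 2, halogen 1):
  atom 1: C, bond orders sum to 1 (valence 4) → 3 H
  atom 2: C, bond orders sum to 3 (valence 4) → 1 H
  atom 3: C, bond orders sum to 3 (valence 4) → 1 H
  atom 4: O, bond orders sum to 2 (valence 2) → 0 H
  atom 5: C, bond orders sum to 2 (valence 4) → 2 H
  atom 6: C, bond orders sum to 2 (valence 4) → 2 H
  atom 7: C, bond orders sum to 4 (valence 4) → 0 H
  atom 8: O, bond orders sum to 2 (valence 2) → 0 H
  atom 9: C, bond orders sum to 3 (valence 4) → 1 H
  atom 10: C, bond orders sum to 4 (valence 4) → 0 H
  atom 11: O, bond orders sum to 2 (valence 2) → 0 H
  atom 12: O, bond orders sum to 2 (valence 2) → 0 H
  atom 13: C, bond orders sum to 1 (valence 4) → 3 H
  atom 14: C, bond orders sum to 2 (valence 4) → 2 H
  atom 15: C, bond orders sum to 2 (valence 4) → 2 H
  atom 16: C, bond orders sum to 2 (valence 4) → 2 H
  atom 17: C, bond orders sum to 2 (valence 4) → 2 H
  atom 18: C, bond orders sum to 2 (valence 4) → 2 H
  atom 19: C, bond orders sum to 2 (valence 4) → 2 H
  atom 20: C, bond orders sum to 4 (valence 4) → 0 H
  atom 21: O, bond orders sum to 1 (valence 2) → 1 H
  atom 22: O, bond orders sum to 2 (valence 2) → 0 H
Totals → C:16, H:26, O:6.
In Hill order: C16H26O6.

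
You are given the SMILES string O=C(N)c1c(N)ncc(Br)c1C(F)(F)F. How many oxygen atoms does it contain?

1

Scan the SMILES for O atoms (remember two-letter symbols like Cl and Br are single atoms).
Oxygen count: 1.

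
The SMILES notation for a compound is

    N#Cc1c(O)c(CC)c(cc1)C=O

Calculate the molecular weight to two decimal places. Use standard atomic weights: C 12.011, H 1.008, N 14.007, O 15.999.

175.19 g/mol

First, the molecular formula is C10H9NO2 (counting implicit H from valence).
  C: 10 × 12.011 = 120.110
  H: 9 × 1.008 = 9.072
  N: 1 × 14.007 = 14.007
  O: 2 × 15.999 = 31.998
Sum: 10×12.011 + 9×1.008 + 1×14.007 + 2×15.999 = 175.187 → 175.19 g/mol.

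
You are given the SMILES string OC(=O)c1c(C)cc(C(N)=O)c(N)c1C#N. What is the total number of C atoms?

10

Count every carbon token in the SMILES (each C, including those in ring-closure positions and inside branches).
Carbon count: 10.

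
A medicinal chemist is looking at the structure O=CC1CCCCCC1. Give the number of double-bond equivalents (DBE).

2

Degree of unsaturation = (number of rings) + (number of π bonds).
Ring closures in the SMILES: 1.
π bonds: 1 double bond (each 1 DoU) → 1 DoU from unsaturation.
Total DoU = 1 + 1 = 2.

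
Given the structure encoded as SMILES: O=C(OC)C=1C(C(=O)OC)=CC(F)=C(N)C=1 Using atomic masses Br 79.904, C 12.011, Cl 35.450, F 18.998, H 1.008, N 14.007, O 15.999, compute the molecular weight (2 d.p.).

First, the molecular formula is C10H10FNO4 (counting implicit H from valence).
  C: 10 × 12.011 = 120.110
  F: 1 × 18.998 = 18.998
  H: 10 × 1.008 = 10.080
  N: 1 × 14.007 = 14.007
  O: 4 × 15.999 = 63.996
Sum: 10×12.011 + 1×18.998 + 10×1.008 + 1×14.007 + 4×15.999 = 227.191 → 227.19 g/mol.

227.19 g/mol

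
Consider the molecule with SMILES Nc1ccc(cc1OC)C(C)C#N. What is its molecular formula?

Walk through each heavy atom and fill implicit hydrogens from standard valence (C 4, N 3, O 2, S 2, halogen 1); for lowercase aromatic atoms, an aromatic c carries 1 H when it has two neighbours and 0 H with three, and aromatic n carries 0 H:
  atom 1: N, bond orders sum to 1 (valence 3) → 2 H
  atom 2: aromatic c, 3 neighbours → 0 H
  atom 3: aromatic c, 2 neighbours → 1 H
  atom 4: aromatic c, 2 neighbours → 1 H
  atom 5: aromatic c, 3 neighbours → 0 H
  atom 6: aromatic c, 2 neighbours → 1 H
  atom 7: aromatic c, 3 neighbours → 0 H
  atom 8: O, bond orders sum to 2 (valence 2) → 0 H
  atom 9: C, bond orders sum to 1 (valence 4) → 3 H
  atom 10: C, bond orders sum to 3 (valence 4) → 1 H
  atom 11: C, bond orders sum to 1 (valence 4) → 3 H
  atom 12: C, bond orders sum to 4 (valence 4) → 0 H
  atom 13: N, bond orders sum to 3 (valence 3) → 0 H
Totals → C:10, H:12, N:2, O:1.
In Hill order: C10H12N2O.

C10H12N2O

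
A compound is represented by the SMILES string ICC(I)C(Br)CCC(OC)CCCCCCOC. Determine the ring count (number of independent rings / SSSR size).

0

In SMILES, each pair of matching ring-closure digits denotes one ring-closing bond; the number of such bonds equals the number of independent rings.
Ring-closure bonds here: 0.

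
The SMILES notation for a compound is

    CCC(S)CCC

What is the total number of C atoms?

6

Count every carbon token in the SMILES (each C, including those in ring-closure positions and inside branches).
Carbon count: 6.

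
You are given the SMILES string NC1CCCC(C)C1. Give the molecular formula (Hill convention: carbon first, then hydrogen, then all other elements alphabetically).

C7H15N

Walk through each heavy atom and fill implicit hydrogens from standard valence (C 4, N 3, O 2, S 2, halogen 1):
  atom 1: N, bond orders sum to 1 (valence 3) → 2 H
  atom 2: C, bond orders sum to 3 (valence 4) → 1 H
  atom 3: C, bond orders sum to 2 (valence 4) → 2 H
  atom 4: C, bond orders sum to 2 (valence 4) → 2 H
  atom 5: C, bond orders sum to 2 (valence 4) → 2 H
  atom 6: C, bond orders sum to 3 (valence 4) → 1 H
  atom 7: C, bond orders sum to 1 (valence 4) → 3 H
  atom 8: C, bond orders sum to 2 (valence 4) → 2 H
Totals → C:7, H:15, N:1.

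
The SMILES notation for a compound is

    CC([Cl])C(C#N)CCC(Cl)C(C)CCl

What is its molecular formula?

C10H16Cl3N

Walk through each heavy atom and fill implicit hydrogens from standard valence (C 4, N 3, O 2, S 2, halogen 1):
  atom 1: C, bond orders sum to 1 (valence 4) → 3 H
  atom 2: C, bond orders sum to 3 (valence 4) → 1 H
  atom 3: Cl with explicit H count 0
  atom 4: C, bond orders sum to 3 (valence 4) → 1 H
  atom 5: C, bond orders sum to 4 (valence 4) → 0 H
  atom 6: N, bond orders sum to 3 (valence 3) → 0 H
  atom 7: C, bond orders sum to 2 (valence 4) → 2 H
  atom 8: C, bond orders sum to 2 (valence 4) → 2 H
  atom 9: C, bond orders sum to 3 (valence 4) → 1 H
  atom 10: Cl (halogen, monovalent) → 0 H
  atom 11: C, bond orders sum to 3 (valence 4) → 1 H
  atom 12: C, bond orders sum to 1 (valence 4) → 3 H
  atom 13: C, bond orders sum to 2 (valence 4) → 2 H
  atom 14: Cl (halogen, monovalent) → 0 H
Totals → C:10, H:16, Cl:3, N:1.
In Hill order: C10H16Cl3N.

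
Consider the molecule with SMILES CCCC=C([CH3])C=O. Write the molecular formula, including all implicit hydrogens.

Walk through each heavy atom and fill implicit hydrogens from standard valence (C 4, N 3, O 2, S 2, halogen 1):
  atom 1: C, bond orders sum to 1 (valence 4) → 3 H
  atom 2: C, bond orders sum to 2 (valence 4) → 2 H
  atom 3: C, bond orders sum to 2 (valence 4) → 2 H
  atom 4: C, bond orders sum to 3 (valence 4) → 1 H
  atom 5: C, bond orders sum to 4 (valence 4) → 0 H
  atom 6: C with explicit H count 3
  atom 7: C, bond orders sum to 3 (valence 4) → 1 H
  atom 8: O, bond orders sum to 2 (valence 2) → 0 H
Totals → C:7, H:12, O:1.

C7H12O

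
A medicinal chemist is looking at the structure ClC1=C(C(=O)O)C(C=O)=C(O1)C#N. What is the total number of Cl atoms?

1

Scan the SMILES for Cl atoms (remember two-letter symbols like Cl and Br are single atoms).
Chlorine count: 1.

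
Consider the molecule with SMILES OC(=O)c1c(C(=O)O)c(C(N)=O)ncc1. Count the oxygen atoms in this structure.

5

Scan the SMILES for O atoms (remember two-letter symbols like Cl and Br are single atoms).
Oxygen count: 5.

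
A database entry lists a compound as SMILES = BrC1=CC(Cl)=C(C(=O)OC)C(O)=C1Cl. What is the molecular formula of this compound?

C8H5BrCl2O3

Walk through each heavy atom and fill implicit hydrogens from standard valence (C 4, N 3, O 2, S 2, halogen 1):
  atom 1: Br (halogen, monovalent) → 0 H
  atom 2: C, bond orders sum to 4 (valence 4) → 0 H
  atom 3: C, bond orders sum to 3 (valence 4) → 1 H
  atom 4: C, bond orders sum to 4 (valence 4) → 0 H
  atom 5: Cl (halogen, monovalent) → 0 H
  atom 6: C, bond orders sum to 4 (valence 4) → 0 H
  atom 7: C, bond orders sum to 4 (valence 4) → 0 H
  atom 8: O, bond orders sum to 2 (valence 2) → 0 H
  atom 9: O, bond orders sum to 2 (valence 2) → 0 H
  atom 10: C, bond orders sum to 1 (valence 4) → 3 H
  atom 11: C, bond orders sum to 4 (valence 4) → 0 H
  atom 12: O, bond orders sum to 1 (valence 2) → 1 H
  atom 13: C, bond orders sum to 4 (valence 4) → 0 H
  atom 14: Cl (halogen, monovalent) → 0 H
Totals → C:8, H:5, Br:1, Cl:2, O:3.
In Hill order: C8H5BrCl2O3.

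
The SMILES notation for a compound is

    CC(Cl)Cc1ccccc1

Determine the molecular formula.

Walk through each heavy atom and fill implicit hydrogens from standard valence (C 4, N 3, O 2, S 2, halogen 1); for lowercase aromatic atoms, an aromatic c carries 1 H when it has two neighbours and 0 H with three, and aromatic n carries 0 H:
  atom 1: C, bond orders sum to 1 (valence 4) → 3 H
  atom 2: C, bond orders sum to 3 (valence 4) → 1 H
  atom 3: Cl (halogen, monovalent) → 0 H
  atom 4: C, bond orders sum to 2 (valence 4) → 2 H
  atom 5: aromatic c, 3 neighbours → 0 H
  atom 6: aromatic c, 2 neighbours → 1 H
  atom 7: aromatic c, 2 neighbours → 1 H
  atom 8: aromatic c, 2 neighbours → 1 H
  atom 9: aromatic c, 2 neighbours → 1 H
  atom 10: aromatic c, 2 neighbours → 1 H
Totals → C:9, H:11, Cl:1.
In Hill order: C9H11Cl.

C9H11Cl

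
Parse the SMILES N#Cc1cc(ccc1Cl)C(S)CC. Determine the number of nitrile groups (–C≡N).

1

The nitrile motif appears at heavy-atom position 2 in the SMILES.
Other groups present: 1 thiol.
Nitrile count: 1.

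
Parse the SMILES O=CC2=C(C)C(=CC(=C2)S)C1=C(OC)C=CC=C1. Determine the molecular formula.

Walk through each heavy atom and fill implicit hydrogens from standard valence (C 4, N 3, O 2, S 2, halogen 1):
  atom 1: O, bond orders sum to 2 (valence 2) → 0 H
  atom 2: C, bond orders sum to 3 (valence 4) → 1 H
  atom 3: C, bond orders sum to 4 (valence 4) → 0 H
  atom 4: C, bond orders sum to 4 (valence 4) → 0 H
  atom 5: C, bond orders sum to 1 (valence 4) → 3 H
  atom 6: C, bond orders sum to 4 (valence 4) → 0 H
  atom 7: C, bond orders sum to 3 (valence 4) → 1 H
  atom 8: C, bond orders sum to 4 (valence 4) → 0 H
  atom 9: C, bond orders sum to 3 (valence 4) → 1 H
  atom 10: S, bond orders sum to 1 (valence 2) → 1 H
  atom 11: C, bond orders sum to 4 (valence 4) → 0 H
  atom 12: C, bond orders sum to 4 (valence 4) → 0 H
  atom 13: O, bond orders sum to 2 (valence 2) → 0 H
  atom 14: C, bond orders sum to 1 (valence 4) → 3 H
  atom 15: C, bond orders sum to 3 (valence 4) → 1 H
  atom 16: C, bond orders sum to 3 (valence 4) → 1 H
  atom 17: C, bond orders sum to 3 (valence 4) → 1 H
  atom 18: C, bond orders sum to 3 (valence 4) → 1 H
Totals → C:15, H:14, O:2, S:1.
In Hill order: C15H14O2S.

C15H14O2S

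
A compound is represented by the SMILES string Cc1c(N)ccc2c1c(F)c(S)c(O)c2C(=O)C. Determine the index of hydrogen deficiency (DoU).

8

Molecular formula: C13H12FNO2S.
DoU = (2C + 2 + N − H − X) / 2, where X is the halogen count and O/S are ignored.
    = (2·13 + 2 + 1 − 12 − 1) / 2 = 16 / 2 = 8.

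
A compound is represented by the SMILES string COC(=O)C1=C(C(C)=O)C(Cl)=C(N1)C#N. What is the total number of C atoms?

9

Count every carbon token in the SMILES (each C, including those in ring-closure positions and inside branches).
Carbon count: 9.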